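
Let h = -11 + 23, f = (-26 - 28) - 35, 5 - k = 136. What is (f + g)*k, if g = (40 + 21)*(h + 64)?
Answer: -595657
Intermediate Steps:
k = -131 (k = 5 - 1*136 = 5 - 136 = -131)
f = -89 (f = -54 - 35 = -89)
h = 12
g = 4636 (g = (40 + 21)*(12 + 64) = 61*76 = 4636)
(f + g)*k = (-89 + 4636)*(-131) = 4547*(-131) = -595657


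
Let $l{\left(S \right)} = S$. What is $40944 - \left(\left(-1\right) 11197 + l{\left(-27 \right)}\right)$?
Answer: $52168$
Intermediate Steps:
$40944 - \left(\left(-1\right) 11197 + l{\left(-27 \right)}\right) = 40944 - \left(\left(-1\right) 11197 - 27\right) = 40944 - \left(-11197 - 27\right) = 40944 - -11224 = 40944 + 11224 = 52168$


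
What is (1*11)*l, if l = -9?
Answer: -99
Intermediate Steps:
(1*11)*l = (1*11)*(-9) = 11*(-9) = -99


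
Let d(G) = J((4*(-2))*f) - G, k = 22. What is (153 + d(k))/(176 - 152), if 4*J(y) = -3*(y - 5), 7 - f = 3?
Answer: 635/96 ≈ 6.6146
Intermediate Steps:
f = 4 (f = 7 - 1*3 = 7 - 3 = 4)
J(y) = 15/4 - 3*y/4 (J(y) = (-3*(y - 5))/4 = (-3*(-5 + y))/4 = (15 - 3*y)/4 = 15/4 - 3*y/4)
d(G) = 111/4 - G (d(G) = (15/4 - 3*4*(-2)*4/4) - G = (15/4 - (-6)*4) - G = (15/4 - ¾*(-32)) - G = (15/4 + 24) - G = 111/4 - G)
(153 + d(k))/(176 - 152) = (153 + (111/4 - 1*22))/(176 - 152) = (153 + (111/4 - 22))/24 = (153 + 23/4)*(1/24) = (635/4)*(1/24) = 635/96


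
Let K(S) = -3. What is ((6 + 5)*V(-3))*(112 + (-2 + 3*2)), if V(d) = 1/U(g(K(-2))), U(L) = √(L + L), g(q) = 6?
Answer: 638*√3/3 ≈ 368.35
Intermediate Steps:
U(L) = √2*√L (U(L) = √(2*L) = √2*√L)
V(d) = √3/6 (V(d) = 1/(√2*√6) = 1/(2*√3) = √3/6)
((6 + 5)*V(-3))*(112 + (-2 + 3*2)) = ((6 + 5)*(√3/6))*(112 + (-2 + 3*2)) = (11*(√3/6))*(112 + (-2 + 6)) = (11*√3/6)*(112 + 4) = (11*√3/6)*116 = 638*√3/3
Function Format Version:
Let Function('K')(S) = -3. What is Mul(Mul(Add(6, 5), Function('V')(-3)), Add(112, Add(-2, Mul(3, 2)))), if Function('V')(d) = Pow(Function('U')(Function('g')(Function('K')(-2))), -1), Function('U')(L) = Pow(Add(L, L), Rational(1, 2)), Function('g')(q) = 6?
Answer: Mul(Rational(638, 3), Pow(3, Rational(1, 2))) ≈ 368.35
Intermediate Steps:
Function('U')(L) = Mul(Pow(2, Rational(1, 2)), Pow(L, Rational(1, 2))) (Function('U')(L) = Pow(Mul(2, L), Rational(1, 2)) = Mul(Pow(2, Rational(1, 2)), Pow(L, Rational(1, 2))))
Function('V')(d) = Mul(Rational(1, 6), Pow(3, Rational(1, 2))) (Function('V')(d) = Pow(Mul(Pow(2, Rational(1, 2)), Pow(6, Rational(1, 2))), -1) = Pow(Mul(2, Pow(3, Rational(1, 2))), -1) = Mul(Rational(1, 6), Pow(3, Rational(1, 2))))
Mul(Mul(Add(6, 5), Function('V')(-3)), Add(112, Add(-2, Mul(3, 2)))) = Mul(Mul(Add(6, 5), Mul(Rational(1, 6), Pow(3, Rational(1, 2)))), Add(112, Add(-2, Mul(3, 2)))) = Mul(Mul(11, Mul(Rational(1, 6), Pow(3, Rational(1, 2)))), Add(112, Add(-2, 6))) = Mul(Mul(Rational(11, 6), Pow(3, Rational(1, 2))), Add(112, 4)) = Mul(Mul(Rational(11, 6), Pow(3, Rational(1, 2))), 116) = Mul(Rational(638, 3), Pow(3, Rational(1, 2)))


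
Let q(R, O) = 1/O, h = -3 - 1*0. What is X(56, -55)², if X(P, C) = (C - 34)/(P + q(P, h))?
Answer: 71289/27889 ≈ 2.5562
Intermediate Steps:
h = -3 (h = -3 + 0 = -3)
X(P, C) = (-34 + C)/(-⅓ + P) (X(P, C) = (C - 34)/(P + 1/(-3)) = (-34 + C)/(P - ⅓) = (-34 + C)/(-⅓ + P))
X(56, -55)² = (3*(-34 - 55)/(-1 + 3*56))² = (3*(-89)/(-1 + 168))² = (3*(-89)/167)² = (3*(1/167)*(-89))² = (-267/167)² = 71289/27889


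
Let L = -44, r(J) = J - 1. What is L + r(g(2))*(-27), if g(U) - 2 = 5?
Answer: -206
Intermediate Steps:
g(U) = 7 (g(U) = 2 + 5 = 7)
r(J) = -1 + J
L + r(g(2))*(-27) = -44 + (-1 + 7)*(-27) = -44 + 6*(-27) = -44 - 162 = -206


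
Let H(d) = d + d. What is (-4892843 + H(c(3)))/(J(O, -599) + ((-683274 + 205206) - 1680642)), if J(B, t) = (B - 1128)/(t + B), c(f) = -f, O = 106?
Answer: 2412174557/1064243008 ≈ 2.2666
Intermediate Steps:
H(d) = 2*d
J(B, t) = (-1128 + B)/(B + t)
(-4892843 + H(c(3)))/(J(O, -599) + ((-683274 + 205206) - 1680642)) = (-4892843 + 2*(-1*3))/((-1128 + 106)/(106 - 599) + ((-683274 + 205206) - 1680642)) = (-4892843 + 2*(-3))/(-1022/(-493) + (-478068 - 1680642)) = (-4892843 - 6)/(-1/493*(-1022) - 2158710) = -4892849/(1022/493 - 2158710) = -4892849/(-1064243008/493) = -4892849*(-493/1064243008) = 2412174557/1064243008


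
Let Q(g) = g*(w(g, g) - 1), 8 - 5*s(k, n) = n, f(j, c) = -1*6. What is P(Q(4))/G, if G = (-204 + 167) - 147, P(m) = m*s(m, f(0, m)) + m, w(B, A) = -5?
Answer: 57/115 ≈ 0.49565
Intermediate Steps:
f(j, c) = -6
s(k, n) = 8/5 - n/5
Q(g) = -6*g (Q(g) = g*(-5 - 1) = g*(-6) = -6*g)
P(m) = 19*m/5 (P(m) = m*(8/5 - ⅕*(-6)) + m = m*(8/5 + 6/5) + m = m*(14/5) + m = 14*m/5 + m = 19*m/5)
G = -184 (G = -37 - 147 = -184)
P(Q(4))/G = (19*(-6*4)/5)/(-184) = ((19/5)*(-24))*(-1/184) = -456/5*(-1/184) = 57/115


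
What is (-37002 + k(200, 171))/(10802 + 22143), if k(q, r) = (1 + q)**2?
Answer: 309/2995 ≈ 0.10317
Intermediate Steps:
(-37002 + k(200, 171))/(10802 + 22143) = (-37002 + (1 + 200)**2)/(10802 + 22143) = (-37002 + 201**2)/32945 = (-37002 + 40401)*(1/32945) = 3399*(1/32945) = 309/2995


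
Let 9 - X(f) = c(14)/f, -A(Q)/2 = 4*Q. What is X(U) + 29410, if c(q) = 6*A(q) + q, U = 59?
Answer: 1736379/59 ≈ 29430.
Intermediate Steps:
A(Q) = -8*Q
c(q) = -47*q (c(q) = 6*(-8*q) + q = -48*q + q = -47*q)
X(f) = 9 + 658/f (X(f) = 9 - (-47*14)/f = 9 - (-658)/f = 9 + 658/f)
X(U) + 29410 = (9 + 658/59) + 29410 = 1189/59 + 29410 = 1736379/59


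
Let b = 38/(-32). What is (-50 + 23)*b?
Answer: 513/16 ≈ 32.063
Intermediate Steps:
b = -19/16 (b = 38*(-1/32) = -19/16 ≈ -1.1875)
(-50 + 23)*b = (-50 + 23)*(-19/16) = -27*(-19/16) = 513/16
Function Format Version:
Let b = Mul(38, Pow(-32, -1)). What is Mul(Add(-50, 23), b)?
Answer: Rational(513, 16) ≈ 32.063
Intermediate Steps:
b = Rational(-19, 16) (b = Mul(38, Rational(-1, 32)) = Rational(-19, 16) ≈ -1.1875)
Mul(Add(-50, 23), b) = Mul(Add(-50, 23), Rational(-19, 16)) = Mul(-27, Rational(-19, 16)) = Rational(513, 16)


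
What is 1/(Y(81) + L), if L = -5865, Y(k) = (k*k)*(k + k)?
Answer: 1/1057017 ≈ 9.4606e-7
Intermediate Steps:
Y(k) = 2*k³ (Y(k) = k²*(2*k) = 2*k³)
1/(Y(81) + L) = 1/(2*81³ - 5865) = 1/(2*531441 - 5865) = 1/(1062882 - 5865) = 1/1057017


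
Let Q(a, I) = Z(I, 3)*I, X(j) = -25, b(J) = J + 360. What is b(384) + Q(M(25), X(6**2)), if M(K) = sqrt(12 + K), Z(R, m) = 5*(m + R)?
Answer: 3494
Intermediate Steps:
b(J) = 360 + J
Z(R, m) = 5*R + 5*m (Z(R, m) = 5*(R + m) = 5*R + 5*m)
Q(a, I) = I*(15 + 5*I) (Q(a, I) = (5*I + 5*3)*I = (5*I + 15)*I = (15 + 5*I)*I = I*(15 + 5*I))
b(384) + Q(M(25), X(6**2)) = (360 + 384) + 5*(-25)*(3 - 25) = 744 + 5*(-25)*(-22) = 744 + 2750 = 3494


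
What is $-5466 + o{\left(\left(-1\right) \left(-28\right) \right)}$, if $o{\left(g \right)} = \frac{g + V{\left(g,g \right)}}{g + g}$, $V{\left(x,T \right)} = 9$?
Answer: $- \frac{306059}{56} \approx -5465.3$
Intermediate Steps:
$o{\left(g \right)} = \frac{9 + g}{2 g}$ ($o{\left(g \right)} = \frac{g + 9}{g + g} = \frac{9 + g}{2 g}$)
$-5466 + o{\left(\left(-1\right) \left(-28\right) \right)} = -5466 + \frac{9 - -28}{2 \left(\left(-1\right) \left(-28\right)\right)} = -5466 + \frac{9 + 28}{2 \cdot 28} = -5466 + \frac{1}{2} \cdot \frac{1}{28} \cdot 37 = -5466 + \frac{37}{56} = - \frac{306059}{56}$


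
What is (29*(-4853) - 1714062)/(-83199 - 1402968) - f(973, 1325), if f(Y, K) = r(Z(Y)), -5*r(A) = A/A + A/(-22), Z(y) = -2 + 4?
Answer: 23375123/16347837 ≈ 1.4299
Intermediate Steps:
Z(y) = 2
r(A) = -⅕ + A/110 (r(A) = -(A/A + A/(-22))/5 = -(1 + A*(-1/22))/5 = -(1 - A/22)/5 = -⅕ + A/110)
f(Y, K) = -2/11 (f(Y, K) = -⅕ + (1/110)*2 = -⅕ + 1/55 = -2/11)
(29*(-4853) - 1714062)/(-83199 - 1402968) - f(973, 1325) = (29*(-4853) - 1714062)/(-83199 - 1402968) - 1*(-2/11) = (-140737 - 1714062)/(-1486167) + 2/11 = -1854799*(-1/1486167) + 2/11 = 1854799/1486167 + 2/11 = 23375123/16347837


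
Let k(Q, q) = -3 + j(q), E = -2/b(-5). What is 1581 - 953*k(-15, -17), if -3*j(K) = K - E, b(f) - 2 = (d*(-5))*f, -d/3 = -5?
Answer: -1084231/1131 ≈ -958.65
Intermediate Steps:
d = 15 (d = -3*(-5) = 15)
b(f) = 2 - 75*f (b(f) = 2 + (15*(-5))*f = 2 - 75*f)
E = -2/377 (E = -2/(2 - 75*(-5)) = -2/(2 + 375) = -2/377 ≈ -0.0053050)
j(K) = -2/1131 - K/3 (j(K) = -(K - 1*(-2/377))/3 = -(K + 2/377)/3 = -(2/377 + K)/3 = -2/1131 - K/3)
k(Q, q) = -3395/1131 - q/3 (k(Q, q) = -3 + (-2/1131 - q/3) = -3395/1131 - q/3)
1581 - 953*k(-15, -17) = 1581 - 953*(-3395/1131 - ⅓*(-17)) = 1581 - 953*(-3395/1131 + 17/3) = 1581 - 953*3014/1131 = 1581 - 2872342/1131 = -1084231/1131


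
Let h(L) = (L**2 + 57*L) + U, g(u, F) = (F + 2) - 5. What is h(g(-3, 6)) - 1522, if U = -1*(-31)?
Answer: -1311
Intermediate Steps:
g(u, F) = -3 + F (g(u, F) = (2 + F) - 5 = -3 + F)
U = 31
h(L) = 31 + L**2 + 57*L (h(L) = (L**2 + 57*L) + 31 = 31 + L**2 + 57*L)
h(g(-3, 6)) - 1522 = (31 + (-3 + 6)**2 + 57*(-3 + 6)) - 1522 = (31 + 3**2 + 57*3) - 1522 = (31 + 9 + 171) - 1522 = 211 - 1522 = -1311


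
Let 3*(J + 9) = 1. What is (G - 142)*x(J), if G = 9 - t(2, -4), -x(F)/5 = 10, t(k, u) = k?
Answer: 6750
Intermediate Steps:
J = -26/3 (J = -9 + (⅓)*1 = -9 + ⅓ = -26/3 ≈ -8.6667)
x(F) = -50 (x(F) = -5*10 = -50)
G = 7 (G = 9 - 1*2 = 9 - 2 = 7)
(G - 142)*x(J) = (7 - 142)*(-50) = -135*(-50) = 6750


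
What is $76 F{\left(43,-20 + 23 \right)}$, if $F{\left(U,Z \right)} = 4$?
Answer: $304$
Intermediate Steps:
$76 F{\left(43,-20 + 23 \right)} = 76 \cdot 4 = 304$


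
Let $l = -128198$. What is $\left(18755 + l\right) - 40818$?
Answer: $-150261$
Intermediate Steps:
$\left(18755 + l\right) - 40818 = \left(18755 - 128198\right) - 40818 = -109443 - 40818 = -150261$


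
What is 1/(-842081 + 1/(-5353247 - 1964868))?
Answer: -7318115/6162445597316 ≈ -1.1875e-6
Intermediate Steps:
1/(-842081 + 1/(-5353247 - 1964868)) = 1/(-842081 + 1/(-7318115)) = 1/(-842081 - 1/7318115) = 1/(-6162445597316/7318115) = -7318115/6162445597316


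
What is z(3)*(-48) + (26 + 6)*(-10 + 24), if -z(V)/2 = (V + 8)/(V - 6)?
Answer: 96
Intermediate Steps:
z(V) = -2*(8 + V)/(-6 + V) (z(V) = -2*(V + 8)/(V - 6) = -2*(8 + V)/(-6 + V))
z(3)*(-48) + (26 + 6)*(-10 + 24) = (2*(-8 - 1*3)/(-6 + 3))*(-48) + (26 + 6)*(-10 + 24) = (2*(-8 - 3)/(-3))*(-48) + 32*14 = (2*(-⅓)*(-11))*(-48) + 448 = (22/3)*(-48) + 448 = -352 + 448 = 96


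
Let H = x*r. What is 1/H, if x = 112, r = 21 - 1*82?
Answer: -1/6832 ≈ -0.00014637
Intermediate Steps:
r = -61 (r = 21 - 82 = -61)
H = -6832 (H = 112*(-61) = -6832)
1/H = 1/(-6832) = -1/6832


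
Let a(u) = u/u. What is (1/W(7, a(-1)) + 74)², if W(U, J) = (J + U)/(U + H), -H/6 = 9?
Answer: 297025/64 ≈ 4641.0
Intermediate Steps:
H = -54 (H = -6*9 = -54)
a(u) = 1
W(U, J) = (J + U)/(-54 + U) (W(U, J) = (J + U)/(U - 54) = (J + U)/(-54 + U))
(1/W(7, a(-1)) + 74)² = (1/((1 + 7)/(-54 + 7)) + 74)² = (1/(8/(-47)) + 74)² = (1/(-1/47*8) + 74)² = (1/(-8/47) + 74)² = (-47/8 + 74)² = (545/8)² = 297025/64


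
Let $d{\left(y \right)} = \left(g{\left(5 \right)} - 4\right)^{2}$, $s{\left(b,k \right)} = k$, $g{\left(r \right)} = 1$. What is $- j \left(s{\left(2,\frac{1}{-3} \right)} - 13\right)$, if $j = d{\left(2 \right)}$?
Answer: $120$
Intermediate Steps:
$d{\left(y \right)} = 9$ ($d{\left(y \right)} = \left(1 - 4\right)^{2} = \left(-3\right)^{2} = 9$)
$j = 9$
$- j \left(s{\left(2,\frac{1}{-3} \right)} - 13\right) = - 9 \left(\frac{1}{-3} - 13\right) = - 9 \left(- \frac{1}{3} - 13\right) = - \frac{9 \left(-40\right)}{3} = \left(-1\right) \left(-120\right) = 120$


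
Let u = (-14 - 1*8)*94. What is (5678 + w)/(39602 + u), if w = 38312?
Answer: 21995/18767 ≈ 1.1720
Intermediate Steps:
u = -2068 (u = (-14 - 8)*94 = -22*94 = -2068)
(5678 + w)/(39602 + u) = (5678 + 38312)/(39602 - 2068) = 43990/37534 = 43990*(1/37534) = 21995/18767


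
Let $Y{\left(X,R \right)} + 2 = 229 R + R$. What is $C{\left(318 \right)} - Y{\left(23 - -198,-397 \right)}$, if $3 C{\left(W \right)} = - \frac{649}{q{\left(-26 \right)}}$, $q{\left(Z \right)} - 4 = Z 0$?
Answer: $\frac{1095095}{12} \approx 91258.0$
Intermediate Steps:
$q{\left(Z \right)} = 4$ ($q{\left(Z \right)} = 4 + Z 0 = 4 + 0 = 4$)
$Y{\left(X,R \right)} = -2 + 230 R$ ($Y{\left(X,R \right)} = -2 + \left(229 R + R\right) = -2 + 230 R$)
$C{\left(W \right)} = - \frac{649}{12}$ ($C{\left(W \right)} = \frac{\left(-649\right) \frac{1}{4}}{3} = \frac{1}{3} \left(- \frac{649}{4}\right) = - \frac{649}{12}$)
$C{\left(318 \right)} - Y{\left(23 - -198,-397 \right)} = - \frac{649}{12} - \left(-2 + 230 \left(-397\right)\right) = - \frac{649}{12} - \left(-2 - 91310\right) = - \frac{649}{12} - -91312 = - \frac{649}{12} + 91312 = \frac{1095095}{12}$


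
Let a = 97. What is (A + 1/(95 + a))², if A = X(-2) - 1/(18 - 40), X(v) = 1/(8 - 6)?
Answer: 1352569/4460544 ≈ 0.30323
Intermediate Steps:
X(v) = ½ (X(v) = 1/2 = ½)
A = 6/11 (A = ½ - 1/(18 - 40) = ½ - 1/(-22) = ½ - 1*(-1/22) = ½ + 1/22 = 6/11 ≈ 0.54545)
(A + 1/(95 + a))² = (6/11 + 1/(95 + 97))² = (6/11 + 1/192)² = (1163/2112)² = 1352569/4460544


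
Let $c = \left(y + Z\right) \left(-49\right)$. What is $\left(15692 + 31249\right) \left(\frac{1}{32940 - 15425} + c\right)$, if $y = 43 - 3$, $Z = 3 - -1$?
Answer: $- \frac{1772601954999}{17515} \approx -1.012 \cdot 10^{8}$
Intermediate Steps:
$Z = 4$ ($Z = 3 + 1 = 4$)
$y = 40$
$c = -2156$ ($c = \left(40 + 4\right) \left(-49\right) = 44 \left(-49\right) = -2156$)
$\left(15692 + 31249\right) \left(\frac{1}{32940 - 15425} + c\right) = \left(15692 + 31249\right) \left(\frac{1}{32940 - 15425} - 2156\right) = 46941 \left(\frac{1}{17515} - 2156\right) = 46941 \left(- \frac{37762339}{17515}\right) = - \frac{1772601954999}{17515}$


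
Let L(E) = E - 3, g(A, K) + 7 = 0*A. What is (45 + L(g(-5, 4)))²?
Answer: 1225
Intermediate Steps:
g(A, K) = -7 (g(A, K) = -7 + 0*A = -7 + 0 = -7)
L(E) = -3 + E
(45 + L(g(-5, 4)))² = (45 + (-3 - 7))² = (45 - 10)² = 35² = 1225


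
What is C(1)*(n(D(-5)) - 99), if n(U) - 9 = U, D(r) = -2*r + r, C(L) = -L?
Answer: 85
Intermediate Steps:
D(r) = -r
n(U) = 9 + U
C(1)*(n(D(-5)) - 99) = (-1*1)*((9 - 1*(-5)) - 99) = -((9 + 5) - 99) = -(14 - 99) = -1*(-85) = 85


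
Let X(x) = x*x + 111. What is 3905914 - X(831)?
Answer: 3215242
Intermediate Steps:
X(x) = 111 + x² (X(x) = x² + 111 = 111 + x²)
3905914 - X(831) = 3905914 - (111 + 831²) = 3905914 - (111 + 690561) = 3905914 - 1*690672 = 3905914 - 690672 = 3215242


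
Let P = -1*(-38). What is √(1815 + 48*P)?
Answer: √3639 ≈ 60.324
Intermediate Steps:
P = 38
√(1815 + 48*P) = √(1815 + 48*38) = √(1815 + 1824) = √3639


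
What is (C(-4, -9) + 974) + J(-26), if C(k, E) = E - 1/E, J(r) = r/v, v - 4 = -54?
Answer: 217267/225 ≈ 965.63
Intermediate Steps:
v = -50 (v = 4 - 54 = -50)
J(r) = -r/50 (J(r) = r/(-50) = r*(-1/50) = -r/50)
(C(-4, -9) + 974) + J(-26) = ((-9 - 1/(-9)) + 974) - 1/50*(-26) = ((-9 - 1*(-1/9)) + 974) + 13/25 = ((-9 + 1/9) + 974) + 13/25 = (-80/9 + 974) + 13/25 = 8686/9 + 13/25 = 217267/225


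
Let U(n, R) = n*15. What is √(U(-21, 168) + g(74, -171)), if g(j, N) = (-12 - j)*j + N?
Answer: 5*I*√274 ≈ 82.765*I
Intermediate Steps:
g(j, N) = N + j*(-12 - j) (g(j, N) = j*(-12 - j) + N = N + j*(-12 - j))
U(n, R) = 15*n
√(U(-21, 168) + g(74, -171)) = √(15*(-21) + (-171 - 1*74² - 12*74)) = √(-315 + (-171 - 1*5476 - 888)) = √(-315 + (-171 - 5476 - 888)) = √(-315 - 6535) = √(-6850) = 5*I*√274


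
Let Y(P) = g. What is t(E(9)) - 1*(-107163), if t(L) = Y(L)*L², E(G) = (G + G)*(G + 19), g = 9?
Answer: 2393307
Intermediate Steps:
Y(P) = 9
E(G) = 2*G*(19 + G) (E(G) = (2*G)*(19 + G) = 2*G*(19 + G))
t(L) = 9*L²
t(E(9)) - 1*(-107163) = 9*(2*9*(19 + 9))² - 1*(-107163) = 9*(2*9*28)² + 107163 = 9*504² + 107163 = 9*254016 + 107163 = 2286144 + 107163 = 2393307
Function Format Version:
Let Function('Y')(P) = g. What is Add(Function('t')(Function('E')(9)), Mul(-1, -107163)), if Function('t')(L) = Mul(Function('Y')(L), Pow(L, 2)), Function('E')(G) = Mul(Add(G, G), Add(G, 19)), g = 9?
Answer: 2393307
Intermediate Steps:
Function('Y')(P) = 9
Function('E')(G) = Mul(2, G, Add(19, G)) (Function('E')(G) = Mul(Mul(2, G), Add(19, G)) = Mul(2, G, Add(19, G)))
Function('t')(L) = Mul(9, Pow(L, 2))
Add(Function('t')(Function('E')(9)), Mul(-1, -107163)) = Add(Mul(9, Pow(Mul(2, 9, Add(19, 9)), 2)), Mul(-1, -107163)) = Add(Mul(9, Pow(Mul(2, 9, 28), 2)), 107163) = Add(Mul(9, Pow(504, 2)), 107163) = Add(Mul(9, 254016), 107163) = Add(2286144, 107163) = 2393307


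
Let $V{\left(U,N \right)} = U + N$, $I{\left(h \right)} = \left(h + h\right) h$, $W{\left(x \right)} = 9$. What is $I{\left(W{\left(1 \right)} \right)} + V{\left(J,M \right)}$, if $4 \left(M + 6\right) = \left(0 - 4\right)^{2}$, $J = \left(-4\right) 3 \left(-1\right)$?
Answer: $172$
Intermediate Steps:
$I{\left(h \right)} = 2 h^{2}$ ($I{\left(h \right)} = 2 h h = 2 h^{2}$)
$J = 12$ ($J = \left(-12\right) \left(-1\right) = 12$)
$M = -2$ ($M = -6 + \frac{\left(0 - 4\right)^{2}}{4} = -6 + \frac{\left(-4\right)^{2}}{4} = -6 + \frac{1}{4} \cdot 16 = -6 + 4 = -2$)
$V{\left(U,N \right)} = N + U$
$I{\left(W{\left(1 \right)} \right)} + V{\left(J,M \right)} = 2 \cdot 9^{2} + \left(-2 + 12\right) = 2 \cdot 81 + 10 = 162 + 10 = 172$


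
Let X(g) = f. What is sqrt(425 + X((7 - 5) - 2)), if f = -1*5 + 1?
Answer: sqrt(421) ≈ 20.518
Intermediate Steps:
f = -4 (f = -5 + 1 = -4)
X(g) = -4
sqrt(425 + X((7 - 5) - 2)) = sqrt(425 - 4) = sqrt(421)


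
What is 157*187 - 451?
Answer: 28908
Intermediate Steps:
157*187 - 451 = 29359 - 451 = 28908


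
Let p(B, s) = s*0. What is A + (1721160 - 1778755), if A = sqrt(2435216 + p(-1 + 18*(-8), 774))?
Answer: -57595 + 4*sqrt(152201) ≈ -56035.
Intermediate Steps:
p(B, s) = 0
A = 4*sqrt(152201) (A = sqrt(2435216 + 0) = sqrt(2435216) = 4*sqrt(152201) ≈ 1560.5)
A + (1721160 - 1778755) = 4*sqrt(152201) + (1721160 - 1778755) = 4*sqrt(152201) - 57595 = -57595 + 4*sqrt(152201)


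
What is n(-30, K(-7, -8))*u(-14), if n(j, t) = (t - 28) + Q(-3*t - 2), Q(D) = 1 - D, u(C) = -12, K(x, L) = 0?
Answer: 300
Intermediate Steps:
n(j, t) = -25 + 4*t (n(j, t) = (t - 28) + (1 - (-3*t - 2)) = (-28 + t) + (1 - (-2 - 3*t)) = (-28 + t) + (1 + (2 + 3*t)) = (-28 + t) + (3 + 3*t) = -25 + 4*t)
n(-30, K(-7, -8))*u(-14) = (-25 + 4*0)*(-12) = (-25 + 0)*(-12) = -25*(-12) = 300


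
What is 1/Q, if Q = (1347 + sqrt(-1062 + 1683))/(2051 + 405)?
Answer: 275686/151149 - 614*sqrt(69)/151149 ≈ 1.7902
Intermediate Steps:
Q = 1347/2456 + 3*sqrt(69)/2456 (Q = (1347 + sqrt(621))/2456 = (1347 + 3*sqrt(69))*(1/2456) = 1347/2456 + 3*sqrt(69)/2456 ≈ 0.55860)
1/Q = 1/(1347/2456 + 3*sqrt(69)/2456)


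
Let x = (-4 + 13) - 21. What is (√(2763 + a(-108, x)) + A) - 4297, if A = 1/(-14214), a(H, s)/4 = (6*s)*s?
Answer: -61077559/14214 + 3*√691 ≈ -4218.1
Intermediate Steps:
x = -12 (x = 9 - 21 = -12)
a(H, s) = 24*s² (a(H, s) = 4*((6*s)*s) = 4*(6*s²) = 24*s²)
A = -1/14214 ≈ -7.0353e-5
(√(2763 + a(-108, x)) + A) - 4297 = (√(2763 + 24*(-12)²) - 1/14214) - 4297 = (√(2763 + 24*144) - 1/14214) - 4297 = (√(2763 + 3456) - 1/14214) - 4297 = (√6219 - 1/14214) - 4297 = (3*√691 - 1/14214) - 4297 = (-1/14214 + 3*√691) - 4297 = -61077559/14214 + 3*√691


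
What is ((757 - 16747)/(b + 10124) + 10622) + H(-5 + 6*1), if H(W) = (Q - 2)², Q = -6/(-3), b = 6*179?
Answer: 59464583/5599 ≈ 10621.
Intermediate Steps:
b = 1074
Q = 2 (Q = -6*(-⅓) = 2)
H(W) = 0 (H(W) = (2 - 2)² = 0² = 0)
((757 - 16747)/(b + 10124) + 10622) + H(-5 + 6*1) = ((757 - 16747)/(1074 + 10124) + 10622) + 0 = (-15990/11198 + 10622) + 0 = (-15990*1/11198 + 10622) + 0 = (-7995/5599 + 10622) + 0 = 59464583/5599 + 0 = 59464583/5599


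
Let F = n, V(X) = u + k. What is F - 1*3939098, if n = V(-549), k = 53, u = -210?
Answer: -3939255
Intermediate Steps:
V(X) = -157 (V(X) = -210 + 53 = -157)
n = -157
F = -157
F - 1*3939098 = -157 - 1*3939098 = -157 - 3939098 = -3939255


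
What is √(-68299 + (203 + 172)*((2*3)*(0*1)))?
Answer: I*√68299 ≈ 261.34*I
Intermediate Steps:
√(-68299 + (203 + 172)*((2*3)*(0*1))) = √(-68299 + 375*(6*0)) = √(-68299 + 375*0) = √(-68299 + 0) = √(-68299) = I*√68299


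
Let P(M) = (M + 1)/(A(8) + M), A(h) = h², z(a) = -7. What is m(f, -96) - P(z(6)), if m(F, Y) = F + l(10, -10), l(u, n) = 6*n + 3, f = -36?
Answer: -1765/19 ≈ -92.895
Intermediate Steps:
l(u, n) = 3 + 6*n
m(F, Y) = -57 + F (m(F, Y) = F + (3 + 6*(-10)) = F + (3 - 60) = F - 57 = -57 + F)
P(M) = (1 + M)/(64 + M) (P(M) = (M + 1)/(8² + M) = (1 + M)/(64 + M))
m(f, -96) - P(z(6)) = (-57 - 36) - (1 - 7)/(64 - 7) = -93 - (-6)/57 = -93 - 1*(-2/19) = -93 + 2/19 = -1765/19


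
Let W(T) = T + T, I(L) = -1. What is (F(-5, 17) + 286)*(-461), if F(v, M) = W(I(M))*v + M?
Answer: -144293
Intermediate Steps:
W(T) = 2*T
F(v, M) = M - 2*v (F(v, M) = (2*(-1))*v + M = -2*v + M = M - 2*v)
(F(-5, 17) + 286)*(-461) = ((17 - 2*(-5)) + 286)*(-461) = ((17 + 10) + 286)*(-461) = (27 + 286)*(-461) = 313*(-461) = -144293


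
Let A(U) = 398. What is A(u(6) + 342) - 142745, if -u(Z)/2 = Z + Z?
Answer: -142347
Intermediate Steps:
u(Z) = -4*Z (u(Z) = -2*(Z + Z) = -4*Z)
A(u(6) + 342) - 142745 = 398 - 142745 = -142347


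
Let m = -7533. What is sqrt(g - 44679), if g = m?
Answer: 2*I*sqrt(13053) ≈ 228.5*I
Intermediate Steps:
g = -7533
sqrt(g - 44679) = sqrt(-7533 - 44679) = sqrt(-52212) = 2*I*sqrt(13053)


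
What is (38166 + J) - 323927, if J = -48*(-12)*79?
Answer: -240257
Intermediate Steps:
J = 45504 (J = 576*79 = 45504)
(38166 + J) - 323927 = (38166 + 45504) - 323927 = 83670 - 323927 = -240257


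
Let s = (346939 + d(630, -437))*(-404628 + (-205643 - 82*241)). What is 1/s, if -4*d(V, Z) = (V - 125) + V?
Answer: -4/873616988493 ≈ -4.5787e-12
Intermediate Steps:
d(V, Z) = 125/4 - V/2 (d(V, Z) = -((V - 125) + V)/4 = -((-125 + V) + V)/4 = -(-125 + 2*V)/4 = 125/4 - V/2)
s = -873616988493/4 (s = (346939 + (125/4 - ½*630))*(-404628 + (-205643 - 82*241)) = (346939 + (125/4 - 315))*(-404628 + (-205643 - 1*19762)) = (346939 - 1135/4)*(-404628 + (-205643 - 19762)) = 1386621*(-404628 - 225405)/4 = (1386621/4)*(-630033) = -873616988493/4 ≈ -2.1840e+11)
1/s = 1/(-873616988493/4) = -4/873616988493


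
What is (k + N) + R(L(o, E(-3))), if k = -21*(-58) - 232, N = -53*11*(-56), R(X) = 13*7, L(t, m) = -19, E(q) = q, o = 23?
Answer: 33725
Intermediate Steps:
R(X) = 91
N = 32648 (N = -583*(-56) = 32648)
k = 986 (k = 1218 - 232 = 986)
(k + N) + R(L(o, E(-3))) = (986 + 32648) + 91 = 33634 + 91 = 33725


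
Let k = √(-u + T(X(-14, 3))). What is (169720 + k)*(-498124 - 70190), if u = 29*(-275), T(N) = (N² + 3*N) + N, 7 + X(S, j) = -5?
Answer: -96454252080 - 568314*√8071 ≈ -9.6505e+10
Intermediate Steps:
X(S, j) = -12 (X(S, j) = -7 - 5 = -12)
T(N) = N² + 4*N
u = -7975
k = √8071 (k = √(-1*(-7975) - 12*(4 - 12)) = √(7975 - 12*(-8)) = √(7975 + 96) = √8071 ≈ 89.839)
(169720 + k)*(-498124 - 70190) = (169720 + √8071)*(-498124 - 70190) = (169720 + √8071)*(-568314) = -96454252080 - 568314*√8071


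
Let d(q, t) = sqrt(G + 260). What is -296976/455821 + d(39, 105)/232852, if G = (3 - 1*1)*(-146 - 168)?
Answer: -296976/455821 + I*sqrt(23)/58213 ≈ -0.65152 + 8.2384e-5*I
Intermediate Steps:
G = -628 (G = (3 - 1)*(-314) = 2*(-314) = -628)
d(q, t) = 4*I*sqrt(23) (d(q, t) = sqrt(-628 + 260) = sqrt(-368) = 4*I*sqrt(23))
-296976/455821 + d(39, 105)/232852 = -296976/455821 + (4*I*sqrt(23))/232852 = -296976*1/455821 + (4*I*sqrt(23))*(1/232852) = -296976/455821 + I*sqrt(23)/58213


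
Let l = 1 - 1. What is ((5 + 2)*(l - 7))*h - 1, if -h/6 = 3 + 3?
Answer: 1763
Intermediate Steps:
l = 0
h = -36 (h = -6*(3 + 3) = -6*6 = -36)
((5 + 2)*(l - 7))*h - 1 = ((5 + 2)*(0 - 7))*(-36) - 1 = (7*(-7))*(-36) - 1 = -49*(-36) - 1 = 1764 - 1 = 1763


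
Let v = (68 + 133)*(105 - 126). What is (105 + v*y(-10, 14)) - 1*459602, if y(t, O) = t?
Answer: -417287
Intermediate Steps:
v = -4221 (v = 201*(-21) = -4221)
(105 + v*y(-10, 14)) - 1*459602 = (105 - 4221*(-10)) - 1*459602 = (105 + 42210) - 459602 = 42315 - 459602 = -417287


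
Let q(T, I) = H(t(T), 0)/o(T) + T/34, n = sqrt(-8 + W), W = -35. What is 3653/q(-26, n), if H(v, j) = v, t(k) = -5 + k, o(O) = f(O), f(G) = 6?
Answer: -372606/605 ≈ -615.88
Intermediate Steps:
o(O) = 6
n = I*sqrt(43) (n = sqrt(-8 - 35) = sqrt(-43) = I*sqrt(43) ≈ 6.5574*I)
q(T, I) = -5/6 + 10*T/51 (q(T, I) = (-5 + T)/6 + T/34 = (-5 + T)*(1/6) + T*(1/34) = (-5/6 + T/6) + T/34 = -5/6 + 10*T/51)
3653/q(-26, n) = 3653/(-5/6 + (10/51)*(-26)) = 3653/(-5/6 - 260/51) = 3653/(-605/102) = 3653*(-102/605) = -372606/605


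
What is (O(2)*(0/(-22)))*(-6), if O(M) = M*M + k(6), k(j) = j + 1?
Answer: 0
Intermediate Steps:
k(j) = 1 + j
O(M) = 7 + M² (O(M) = M*M + (1 + 6) = M² + 7 = 7 + M²)
(O(2)*(0/(-22)))*(-6) = ((7 + 2²)*(0/(-22)))*(-6) = ((7 + 4)*(0*(-1/22)))*(-6) = (11*0)*(-6) = 0*(-6) = 0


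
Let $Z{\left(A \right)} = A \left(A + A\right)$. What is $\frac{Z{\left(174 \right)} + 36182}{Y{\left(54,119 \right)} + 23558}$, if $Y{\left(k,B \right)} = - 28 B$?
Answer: $\frac{48367}{10113} \approx 4.7827$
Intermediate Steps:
$Z{\left(A \right)} = 2 A^{2}$ ($Z{\left(A \right)} = A 2 A = 2 A^{2}$)
$\frac{Z{\left(174 \right)} + 36182}{Y{\left(54,119 \right)} + 23558} = \frac{2 \cdot 174^{2} + 36182}{\left(-28\right) 119 + 23558} = \frac{2 \cdot 30276 + 36182}{-3332 + 23558} = \frac{60552 + 36182}{20226} = 96734 \cdot \frac{1}{20226} = \frac{48367}{10113}$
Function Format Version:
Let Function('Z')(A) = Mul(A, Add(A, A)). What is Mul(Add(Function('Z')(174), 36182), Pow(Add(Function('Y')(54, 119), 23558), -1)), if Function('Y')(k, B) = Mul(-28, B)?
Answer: Rational(48367, 10113) ≈ 4.7827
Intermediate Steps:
Function('Z')(A) = Mul(2, Pow(A, 2)) (Function('Z')(A) = Mul(A, Mul(2, A)) = Mul(2, Pow(A, 2)))
Mul(Add(Function('Z')(174), 36182), Pow(Add(Function('Y')(54, 119), 23558), -1)) = Mul(Add(Mul(2, Pow(174, 2)), 36182), Pow(Add(Mul(-28, 119), 23558), -1)) = Mul(Add(Mul(2, 30276), 36182), Pow(Add(-3332, 23558), -1)) = Mul(Add(60552, 36182), Pow(20226, -1)) = Mul(96734, Rational(1, 20226)) = Rational(48367, 10113)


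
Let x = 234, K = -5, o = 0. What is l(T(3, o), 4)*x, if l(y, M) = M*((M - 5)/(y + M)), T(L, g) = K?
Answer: 936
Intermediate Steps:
T(L, g) = -5
l(y, M) = M*(-5 + M)/(M + y) (l(y, M) = M*((-5 + M)/(M + y)) = M*(-5 + M)/(M + y))
l(T(3, o), 4)*x = (4*(-5 + 4)/(4 - 5))*234 = (4*(-1)/(-1))*234 = (4*(-1)*(-1))*234 = 4*234 = 936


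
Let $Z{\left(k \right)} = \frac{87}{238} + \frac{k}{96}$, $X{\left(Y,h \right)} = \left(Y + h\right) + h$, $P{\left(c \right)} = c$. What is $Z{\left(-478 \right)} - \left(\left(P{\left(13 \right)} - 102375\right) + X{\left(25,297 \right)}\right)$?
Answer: $\frac{581129663}{5712} \approx 1.0174 \cdot 10^{5}$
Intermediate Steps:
$X{\left(Y,h \right)} = Y + 2 h$
$Z{\left(k \right)} = \frac{87}{238} + \frac{k}{96}$ ($Z{\left(k \right)} = 87 \cdot \frac{1}{238} + k \frac{1}{96} = \frac{87}{238} + \frac{k}{96}$)
$Z{\left(-478 \right)} - \left(\left(P{\left(13 \right)} - 102375\right) + X{\left(25,297 \right)}\right) = \left(\frac{87}{238} + \frac{1}{96} \left(-478\right)\right) - \left(\left(13 - 102375\right) + \left(25 + 2 \cdot 297\right)\right) = \left(\frac{87}{238} - \frac{239}{48}\right) - \left(-102362 + \left(25 + 594\right)\right) = - \frac{26353}{5712} - \left(-102362 + 619\right) = - \frac{26353}{5712} - -101743 = - \frac{26353}{5712} + 101743 = \frac{581129663}{5712}$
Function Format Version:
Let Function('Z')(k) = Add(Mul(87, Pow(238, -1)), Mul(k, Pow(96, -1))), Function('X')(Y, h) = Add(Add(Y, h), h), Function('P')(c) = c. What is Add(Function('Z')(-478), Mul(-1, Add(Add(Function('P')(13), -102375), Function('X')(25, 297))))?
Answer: Rational(581129663, 5712) ≈ 1.0174e+5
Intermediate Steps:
Function('X')(Y, h) = Add(Y, Mul(2, h))
Function('Z')(k) = Add(Rational(87, 238), Mul(Rational(1, 96), k)) (Function('Z')(k) = Add(Mul(87, Rational(1, 238)), Mul(k, Rational(1, 96))) = Add(Rational(87, 238), Mul(Rational(1, 96), k)))
Add(Function('Z')(-478), Mul(-1, Add(Add(Function('P')(13), -102375), Function('X')(25, 297)))) = Add(Add(Rational(87, 238), Mul(Rational(1, 96), -478)), Mul(-1, Add(Add(13, -102375), Add(25, Mul(2, 297))))) = Add(Add(Rational(87, 238), Rational(-239, 48)), Mul(-1, Add(-102362, Add(25, 594)))) = Add(Rational(-26353, 5712), Mul(-1, Add(-102362, 619))) = Add(Rational(-26353, 5712), Mul(-1, -101743)) = Add(Rational(-26353, 5712), 101743) = Rational(581129663, 5712)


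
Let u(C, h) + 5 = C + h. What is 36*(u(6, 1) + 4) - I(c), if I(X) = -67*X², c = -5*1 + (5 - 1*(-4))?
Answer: 1288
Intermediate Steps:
u(C, h) = -5 + C + h (u(C, h) = -5 + (C + h) = -5 + C + h)
c = 4 (c = -5 + (5 + 4) = -5 + 9 = 4)
36*(u(6, 1) + 4) - I(c) = 36*((-5 + 6 + 1) + 4) - (-67)*4² = 36*(2 + 4) - (-67)*16 = 36*6 - 1*(-1072) = 216 + 1072 = 1288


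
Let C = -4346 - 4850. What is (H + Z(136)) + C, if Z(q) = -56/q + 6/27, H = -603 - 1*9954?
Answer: -3022238/153 ≈ -19753.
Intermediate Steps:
H = -10557 (H = -603 - 9954 = -10557)
C = -9196
Z(q) = 2/9 - 56/q (Z(q) = -56/q + 6*(1/27) = -56/q + 2/9 = 2/9 - 56/q)
(H + Z(136)) + C = (-10557 + (2/9 - 56/136)) - 9196 = (-10557 + (2/9 - 56*1/136)) - 9196 = (-10557 + (2/9 - 7/17)) - 9196 = (-10557 - 29/153) - 9196 = -1615250/153 - 9196 = -3022238/153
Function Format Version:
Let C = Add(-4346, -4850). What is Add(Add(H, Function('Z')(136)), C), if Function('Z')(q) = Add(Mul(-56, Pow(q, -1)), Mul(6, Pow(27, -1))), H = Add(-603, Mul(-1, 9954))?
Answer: Rational(-3022238, 153) ≈ -19753.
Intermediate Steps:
H = -10557 (H = Add(-603, -9954) = -10557)
C = -9196
Function('Z')(q) = Add(Rational(2, 9), Mul(-56, Pow(q, -1))) (Function('Z')(q) = Add(Mul(-56, Pow(q, -1)), Mul(6, Rational(1, 27))) = Add(Mul(-56, Pow(q, -1)), Rational(2, 9)) = Add(Rational(2, 9), Mul(-56, Pow(q, -1))))
Add(Add(H, Function('Z')(136)), C) = Add(Add(-10557, Add(Rational(2, 9), Mul(-56, Pow(136, -1)))), -9196) = Add(Add(-10557, Add(Rational(2, 9), Mul(-56, Rational(1, 136)))), -9196) = Add(Add(-10557, Add(Rational(2, 9), Rational(-7, 17))), -9196) = Add(Add(-10557, Rational(-29, 153)), -9196) = Add(Rational(-1615250, 153), -9196) = Rational(-3022238, 153)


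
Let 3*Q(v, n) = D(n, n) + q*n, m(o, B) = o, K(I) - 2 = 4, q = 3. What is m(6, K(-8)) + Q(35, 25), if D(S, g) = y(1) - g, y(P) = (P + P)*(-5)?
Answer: 58/3 ≈ 19.333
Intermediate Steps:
K(I) = 6 (K(I) = 2 + 4 = 6)
y(P) = -10*P (y(P) = (2*P)*(-5) = -10*P)
D(S, g) = -10 - g (D(S, g) = -10*1 - g = -10 - g)
Q(v, n) = -10/3 + 2*n/3 (Q(v, n) = ((-10 - n) + 3*n)/3 = (-10 + 2*n)/3 = -10/3 + 2*n/3)
m(6, K(-8)) + Q(35, 25) = 6 + (-10/3 + (⅔)*25) = 6 + (-10/3 + 50/3) = 6 + 40/3 = 58/3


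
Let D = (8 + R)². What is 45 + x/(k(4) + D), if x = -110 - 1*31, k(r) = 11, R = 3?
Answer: 1933/44 ≈ 43.932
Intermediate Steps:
x = -141 (x = -110 - 31 = -141)
D = 121 (D = (8 + 3)² = 11² = 121)
45 + x/(k(4) + D) = 45 - 141/(11 + 121) = 45 - 141/132 = 45 - 141*1/132 = 45 - 47/44 = 1933/44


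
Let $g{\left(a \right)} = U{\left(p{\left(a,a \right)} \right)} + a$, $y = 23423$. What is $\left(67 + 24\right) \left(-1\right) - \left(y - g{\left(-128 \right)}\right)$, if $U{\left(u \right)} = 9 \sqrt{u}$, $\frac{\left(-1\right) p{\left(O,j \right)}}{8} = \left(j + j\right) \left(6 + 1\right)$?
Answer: $-23642 + 288 \sqrt{14} \approx -22564.0$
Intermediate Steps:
$p{\left(O,j \right)} = - 112 j$ ($p{\left(O,j \right)} = - 8 \left(j + j\right) \left(6 + 1\right) = - 8 \cdot 2 j 7 = - 8 \cdot 14 j = - 112 j$)
$g{\left(a \right)} = a + 36 \sqrt{7} \sqrt{- a}$ ($g{\left(a \right)} = 9 \sqrt{- 112 a} + a = 9 \cdot 4 \sqrt{7} \sqrt{- a} + a = 36 \sqrt{7} \sqrt{- a} + a = a + 36 \sqrt{7} \sqrt{- a}$)
$\left(67 + 24\right) \left(-1\right) - \left(y - g{\left(-128 \right)}\right) = \left(67 + 24\right) \left(-1\right) - \left(23551 - 36 \sqrt{7} \sqrt{\left(-1\right) \left(-128\right)}\right) = 91 \left(-1\right) - \left(23551 - 36 \sqrt{7} \sqrt{128}\right) = -91 - \left(23551 - 36 \sqrt{7} \cdot 8 \sqrt{2}\right) = -91 - \left(23551 - 288 \sqrt{14}\right) = -23642 + 288 \sqrt{14}$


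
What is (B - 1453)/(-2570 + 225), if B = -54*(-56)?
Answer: -1571/2345 ≈ -0.66994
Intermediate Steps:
B = 3024
(B - 1453)/(-2570 + 225) = (3024 - 1453)/(-2570 + 225) = 1571/(-2345) = 1571*(-1/2345) = -1571/2345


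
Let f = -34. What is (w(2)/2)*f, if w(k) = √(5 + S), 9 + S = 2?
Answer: -17*I*√2 ≈ -24.042*I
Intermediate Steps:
S = -7 (S = -9 + 2 = -7)
w(k) = I*√2 (w(k) = √(5 - 7) = √(-2) = I*√2)
(w(2)/2)*f = ((I*√2)/2)*(-34) = (I*√2/2)*(-34) = -17*I*√2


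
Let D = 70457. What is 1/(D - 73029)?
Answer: -1/2572 ≈ -0.00038880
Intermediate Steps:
1/(D - 73029) = 1/(70457 - 73029) = 1/(-2572) = -1/2572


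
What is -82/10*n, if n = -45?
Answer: 369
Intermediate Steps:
-82/10*n = -82/10*(-45) = -(⅒)*82*(-45) = -41*(-45)/5 = -1*(-369) = 369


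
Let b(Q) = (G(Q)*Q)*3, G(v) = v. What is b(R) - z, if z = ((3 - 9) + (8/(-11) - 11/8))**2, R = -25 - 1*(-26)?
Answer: -485137/7744 ≈ -62.647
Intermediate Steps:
R = 1 (R = -25 + 26 = 1)
b(Q) = 3*Q**2 (b(Q) = (Q*Q)*3 = Q**2*3 = 3*Q**2)
z = 508369/7744 (z = (-6 + (8*(-1/11) - 11*1/8))**2 = (-6 + (-8/11 - 11/8))**2 = (-6 - 185/88)**2 = (-713/88)**2 = 508369/7744 ≈ 65.647)
b(R) - z = 3*1**2 - 1*508369/7744 = 3*1 - 508369/7744 = 3 - 508369/7744 = -485137/7744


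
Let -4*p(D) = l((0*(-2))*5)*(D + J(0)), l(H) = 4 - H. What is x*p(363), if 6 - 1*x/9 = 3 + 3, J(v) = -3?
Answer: 0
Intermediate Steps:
x = 0 (x = 54 - 9*(3 + 3) = 54 - 9*6 = 54 - 54 = 0)
p(D) = 3 - D (p(D) = -(4 - 0*(-2)*5)*(D - 3)/4 = -(4 - 0*5)*(-3 + D)/4 = -(4 - 1*0)*(-3 + D)/4 = -(4 + 0)*(-3 + D)/4 = -(-3 + D) = -(-12 + 4*D)/4 = 3 - D)
x*p(363) = 0*(3 - 1*363) = 0*(3 - 363) = 0*(-360) = 0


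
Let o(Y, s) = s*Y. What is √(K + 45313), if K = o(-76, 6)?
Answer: √44857 ≈ 211.79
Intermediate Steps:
o(Y, s) = Y*s
K = -456 (K = -76*6 = -456)
√(K + 45313) = √(-456 + 45313) = √44857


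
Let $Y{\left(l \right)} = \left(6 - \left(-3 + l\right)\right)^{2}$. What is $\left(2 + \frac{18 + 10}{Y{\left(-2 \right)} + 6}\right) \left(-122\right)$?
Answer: $- \frac{34404}{127} \approx -270.9$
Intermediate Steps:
$Y{\left(l \right)} = \left(9 - l\right)^{2}$
$\left(2 + \frac{18 + 10}{Y{\left(-2 \right)} + 6}\right) \left(-122\right) = \left(2 + \frac{18 + 10}{\left(-9 - 2\right)^{2} + 6}\right) \left(-122\right) = \left(2 + \frac{28}{\left(-11\right)^{2} + 6}\right) \left(-122\right) = \left(2 + \frac{28}{121 + 6}\right) \left(-122\right) = \left(2 + \frac{28}{127}\right) \left(-122\right) = \frac{282}{127} \left(-122\right) = - \frac{34404}{127}$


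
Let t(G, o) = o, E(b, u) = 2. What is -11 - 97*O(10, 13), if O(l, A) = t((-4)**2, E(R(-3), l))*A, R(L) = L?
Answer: -2533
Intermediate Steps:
O(l, A) = 2*A
-11 - 97*O(10, 13) = -11 - 194*13 = -11 - 97*26 = -11 - 2522 = -2533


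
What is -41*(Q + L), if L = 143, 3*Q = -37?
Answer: -16072/3 ≈ -5357.3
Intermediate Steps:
Q = -37/3 (Q = (⅓)*(-37) = -37/3 ≈ -12.333)
-41*(Q + L) = -41*(-37/3 + 143) = -41*392/3 = -16072/3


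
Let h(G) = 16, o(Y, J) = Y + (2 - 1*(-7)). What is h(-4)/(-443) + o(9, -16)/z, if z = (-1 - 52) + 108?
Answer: 7094/24365 ≈ 0.29116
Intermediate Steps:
o(Y, J) = 9 + Y (o(Y, J) = Y + (2 + 7) = Y + 9 = 9 + Y)
z = 55 (z = -53 + 108 = 55)
h(-4)/(-443) + o(9, -16)/z = 16/(-443) + (9 + 9)/55 = 16*(-1/443) + 18*(1/55) = -16/443 + 18/55 = 7094/24365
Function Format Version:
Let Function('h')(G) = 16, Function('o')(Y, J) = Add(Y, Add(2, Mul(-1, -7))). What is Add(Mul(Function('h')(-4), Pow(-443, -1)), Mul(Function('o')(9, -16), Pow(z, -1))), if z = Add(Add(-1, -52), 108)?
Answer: Rational(7094, 24365) ≈ 0.29116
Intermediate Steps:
Function('o')(Y, J) = Add(9, Y) (Function('o')(Y, J) = Add(Y, Add(2, 7)) = Add(Y, 9) = Add(9, Y))
z = 55 (z = Add(-53, 108) = 55)
Add(Mul(Function('h')(-4), Pow(-443, -1)), Mul(Function('o')(9, -16), Pow(z, -1))) = Add(Mul(16, Pow(-443, -1)), Mul(Add(9, 9), Pow(55, -1))) = Add(Mul(16, Rational(-1, 443)), Mul(18, Rational(1, 55))) = Add(Rational(-16, 443), Rational(18, 55)) = Rational(7094, 24365)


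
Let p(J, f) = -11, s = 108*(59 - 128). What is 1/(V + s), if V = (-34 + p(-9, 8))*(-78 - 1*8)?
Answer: -1/3582 ≈ -0.00027917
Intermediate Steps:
s = -7452 (s = 108*(-69) = -7452)
V = 3870 (V = (-34 - 11)*(-78 - 1*8) = -45*(-78 - 8) = -45*(-86) = 3870)
1/(V + s) = 1/(3870 - 7452) = 1/(-3582) = -1/3582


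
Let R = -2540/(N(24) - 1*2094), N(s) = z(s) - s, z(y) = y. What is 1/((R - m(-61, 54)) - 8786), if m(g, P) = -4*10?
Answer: -1047/9155792 ≈ -0.00011435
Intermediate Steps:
N(s) = 0 (N(s) = s - s = 0)
m(g, P) = -40
R = 1270/1047 (R = -2540/(0 - 1*2094) = -2540/(0 - 2094) = -2540/(-2094) = -2540*(-1/2094) = 1270/1047 ≈ 1.2130)
1/((R - m(-61, 54)) - 8786) = 1/((1270/1047 - 1*(-40)) - 8786) = 1/((1270/1047 + 40) - 8786) = 1/(43150/1047 - 8786) = 1/(-9155792/1047) = -1047/9155792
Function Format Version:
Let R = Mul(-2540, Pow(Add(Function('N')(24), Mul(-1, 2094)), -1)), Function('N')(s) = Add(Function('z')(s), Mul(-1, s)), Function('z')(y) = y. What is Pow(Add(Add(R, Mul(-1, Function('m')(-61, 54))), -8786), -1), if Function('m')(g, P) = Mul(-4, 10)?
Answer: Rational(-1047, 9155792) ≈ -0.00011435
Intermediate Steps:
Function('N')(s) = 0 (Function('N')(s) = Add(s, Mul(-1, s)) = 0)
Function('m')(g, P) = -40
R = Rational(1270, 1047) (R = Mul(-2540, Pow(Add(0, Mul(-1, 2094)), -1)) = Mul(-2540, Pow(Add(0, -2094), -1)) = Mul(-2540, Pow(-2094, -1)) = Mul(-2540, Rational(-1, 2094)) = Rational(1270, 1047) ≈ 1.2130)
Pow(Add(Add(R, Mul(-1, Function('m')(-61, 54))), -8786), -1) = Pow(Add(Add(Rational(1270, 1047), Mul(-1, -40)), -8786), -1) = Pow(Add(Add(Rational(1270, 1047), 40), -8786), -1) = Pow(Add(Rational(43150, 1047), -8786), -1) = Pow(Rational(-9155792, 1047), -1) = Rational(-1047, 9155792)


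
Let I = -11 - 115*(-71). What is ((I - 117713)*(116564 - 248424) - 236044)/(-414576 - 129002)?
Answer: -7223106848/271789 ≈ -26576.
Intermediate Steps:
I = 8154 (I = -11 + 8165 = 8154)
((I - 117713)*(116564 - 248424) - 236044)/(-414576 - 129002) = ((8154 - 117713)*(116564 - 248424) - 236044)/(-414576 - 129002) = (-109559*(-131860) - 236044)/(-543578) = (14446449740 - 236044)*(-1/543578) = 14446213696*(-1/543578) = -7223106848/271789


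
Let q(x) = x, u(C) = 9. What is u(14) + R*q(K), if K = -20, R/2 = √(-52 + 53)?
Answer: -31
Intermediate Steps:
R = 2 (R = 2*√(-52 + 53) = 2*√1 = 2*1 = 2)
u(14) + R*q(K) = 9 + 2*(-20) = 9 - 40 = -31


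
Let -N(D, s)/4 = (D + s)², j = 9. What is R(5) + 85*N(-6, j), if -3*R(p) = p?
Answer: -9185/3 ≈ -3061.7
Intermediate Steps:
N(D, s) = -4*(D + s)²
R(p) = -p/3
R(5) + 85*N(-6, j) = -⅓*5 + 85*(-4*(-6 + 9)²) = -5/3 + 85*(-4*3²) = -5/3 + 85*(-4*9) = -5/3 + 85*(-36) = -5/3 - 3060 = -9185/3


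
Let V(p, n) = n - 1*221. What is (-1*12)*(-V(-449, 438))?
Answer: 2604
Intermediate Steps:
V(p, n) = -221 + n (V(p, n) = n - 221 = -221 + n)
(-1*12)*(-V(-449, 438)) = (-1*12)*(-(-221 + 438)) = -(-12)*217 = -12*(-217) = 2604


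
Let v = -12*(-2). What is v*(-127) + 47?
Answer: -3001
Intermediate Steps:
v = 24
v*(-127) + 47 = 24*(-127) + 47 = -3048 + 47 = -3001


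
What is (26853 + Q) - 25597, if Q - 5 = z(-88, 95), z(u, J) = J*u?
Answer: -7099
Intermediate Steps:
Q = -8355 (Q = 5 + 95*(-88) = 5 - 8360 = -8355)
(26853 + Q) - 25597 = (26853 - 8355) - 25597 = 18498 - 25597 = -7099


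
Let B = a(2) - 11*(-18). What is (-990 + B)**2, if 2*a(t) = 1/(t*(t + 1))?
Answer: 90307009/144 ≈ 6.2713e+5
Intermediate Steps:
a(t) = 1/(2*t*(1 + t)) (a(t) = 1/(2*((t*(t + 1)))) = 1/(2*((t*(1 + t)))) = (1/(t*(1 + t)))/2 = 1/(2*t*(1 + t)))
B = 2377/12 (B = (1/2)/(2*(1 + 2)) - 11*(-18) = (1/2)*(1/2)/3 + 198 = (1/2)*(1/2)*(1/3) + 198 = 1/12 + 198 = 2377/12 ≈ 198.08)
(-990 + B)**2 = (-990 + 2377/12)**2 = (-9503/12)**2 = 90307009/144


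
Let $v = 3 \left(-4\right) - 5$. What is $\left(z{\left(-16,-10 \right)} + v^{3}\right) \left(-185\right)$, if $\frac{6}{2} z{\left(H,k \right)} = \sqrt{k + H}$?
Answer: $908905 - \frac{185 i \sqrt{26}}{3} \approx 9.0891 \cdot 10^{5} - 314.44 i$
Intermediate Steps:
$z{\left(H,k \right)} = \frac{\sqrt{H + k}}{3}$ ($z{\left(H,k \right)} = \frac{\sqrt{k + H}}{3} = \frac{\sqrt{H + k}}{3}$)
$v = -17$ ($v = -12 - 5 = -17$)
$\left(z{\left(-16,-10 \right)} + v^{3}\right) \left(-185\right) = \left(\frac{\sqrt{-16 - 10}}{3} + \left(-17\right)^{3}\right) \left(-185\right) = \left(\frac{\sqrt{-26}}{3} - 4913\right) \left(-185\right) = \left(\frac{i \sqrt{26}}{3} - 4913\right) \left(-185\right) = \left(-4913 + \frac{i \sqrt{26}}{3}\right) \left(-185\right) = 908905 - \frac{185 i \sqrt{26}}{3}$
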